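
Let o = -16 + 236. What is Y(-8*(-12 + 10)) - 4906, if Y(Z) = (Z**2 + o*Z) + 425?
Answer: -705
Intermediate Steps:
o = 220
Y(Z) = 425 + Z**2 + 220*Z (Y(Z) = (Z**2 + 220*Z) + 425 = 425 + Z**2 + 220*Z)
Y(-8*(-12 + 10)) - 4906 = (425 + (-8*(-12 + 10))**2 + 220*(-8*(-12 + 10))) - 4906 = (425 + (-8*(-2))**2 + 220*(-8*(-2))) - 4906 = (425 + 16**2 + 220*16) - 4906 = (425 + 256 + 3520) - 4906 = 4201 - 4906 = -705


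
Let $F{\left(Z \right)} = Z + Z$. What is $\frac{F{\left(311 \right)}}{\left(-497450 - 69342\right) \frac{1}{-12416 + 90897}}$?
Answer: $- \frac{24407591}{283396} \approx -86.125$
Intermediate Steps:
$F{\left(Z \right)} = 2 Z$
$\frac{F{\left(311 \right)}}{\left(-497450 - 69342\right) \frac{1}{-12416 + 90897}} = \frac{2 \cdot 311}{\left(-497450 - 69342\right) \frac{1}{-12416 + 90897}} = \frac{622}{\left(-566792\right) \frac{1}{78481}} = \frac{622}{- \frac{566792}{78481}} = 622 \left(- \frac{78481}{566792}\right) = - \frac{24407591}{283396}$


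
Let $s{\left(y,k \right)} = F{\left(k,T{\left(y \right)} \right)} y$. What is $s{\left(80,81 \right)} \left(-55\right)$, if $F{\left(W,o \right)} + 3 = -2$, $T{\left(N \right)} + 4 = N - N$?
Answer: $22000$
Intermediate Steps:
$T{\left(N \right)} = -4$ ($T{\left(N \right)} = -4 + \left(N - N\right) = -4 + 0 = -4$)
$F{\left(W,o \right)} = -5$ ($F{\left(W,o \right)} = -3 - 2 = -5$)
$s{\left(y,k \right)} = - 5 y$
$s{\left(80,81 \right)} \left(-55\right) = \left(-5\right) 80 \left(-55\right) = \left(-400\right) \left(-55\right) = 22000$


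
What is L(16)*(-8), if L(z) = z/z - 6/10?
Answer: -16/5 ≈ -3.2000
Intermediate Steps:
L(z) = ⅖ (L(z) = 1 - 6*⅒ = 1 - ⅗ = ⅖)
L(16)*(-8) = (⅖)*(-8) = -16/5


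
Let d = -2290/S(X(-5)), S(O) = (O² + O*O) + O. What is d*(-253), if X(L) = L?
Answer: 115874/9 ≈ 12875.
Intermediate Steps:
S(O) = O + 2*O² (S(O) = (O² + O²) + O = 2*O² + O = O + 2*O²)
d = -458/9 (d = -2290*(-1/(5*(1 + 2*(-5)))) = -2290*(-1/(5*(1 - 10))) = -2290/((-5*(-9))) = -2290/45 = -2290*1/45 = -458/9 ≈ -50.889)
d*(-253) = -458/9*(-253) = 115874/9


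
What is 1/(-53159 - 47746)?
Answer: -1/100905 ≈ -9.9103e-6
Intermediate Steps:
1/(-53159 - 47746) = 1/(-100905) = -1/100905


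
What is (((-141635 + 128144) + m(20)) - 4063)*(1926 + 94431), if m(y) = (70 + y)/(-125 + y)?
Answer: -11840733588/7 ≈ -1.6915e+9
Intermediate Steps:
m(y) = (70 + y)/(-125 + y)
(((-141635 + 128144) + m(20)) - 4063)*(1926 + 94431) = (((-141635 + 128144) + (70 + 20)/(-125 + 20)) - 4063)*(1926 + 94431) = ((-13491 + 90/(-105)) - 4063)*96357 = ((-13491 - 1/105*90) - 4063)*96357 = ((-13491 - 6/7) - 4063)*96357 = (-94443/7 - 4063)*96357 = -122884/7*96357 = -11840733588/7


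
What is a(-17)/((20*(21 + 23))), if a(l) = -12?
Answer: -3/220 ≈ -0.013636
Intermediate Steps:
a(-17)/((20*(21 + 23))) = -12*1/(20*(21 + 23)) = -12/(20*44) = -12/880 = -12*1/880 = -3/220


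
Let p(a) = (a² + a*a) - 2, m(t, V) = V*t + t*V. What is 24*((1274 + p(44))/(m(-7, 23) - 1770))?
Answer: -30864/523 ≈ -59.013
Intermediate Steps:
m(t, V) = 2*V*t (m(t, V) = V*t + V*t = 2*V*t)
p(a) = -2 + 2*a² (p(a) = (a² + a²) - 2 = 2*a² - 2 = -2 + 2*a²)
24*((1274 + p(44))/(m(-7, 23) - 1770)) = 24*((1274 + (-2 + 2*44²))/(2*23*(-7) - 1770)) = 24*((1274 + (-2 + 2*1936))/(-322 - 1770)) = 24*((1274 + (-2 + 3872))/(-2092)) = 24*((1274 + 3870)*(-1/2092)) = 24*(5144*(-1/2092)) = 24*(-1286/523) = -30864/523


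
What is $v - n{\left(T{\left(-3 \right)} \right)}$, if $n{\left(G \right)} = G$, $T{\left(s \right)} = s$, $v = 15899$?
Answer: $15902$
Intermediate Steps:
$v - n{\left(T{\left(-3 \right)} \right)} = 15899 - -3 = 15899 + 3 = 15902$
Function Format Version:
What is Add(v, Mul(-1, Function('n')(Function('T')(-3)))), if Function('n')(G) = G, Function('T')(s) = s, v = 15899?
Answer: 15902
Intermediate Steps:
Add(v, Mul(-1, Function('n')(Function('T')(-3)))) = Add(15899, Mul(-1, -3)) = Add(15899, 3) = 15902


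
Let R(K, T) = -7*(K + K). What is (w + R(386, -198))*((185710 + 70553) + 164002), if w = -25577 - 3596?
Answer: -14531502905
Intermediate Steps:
R(K, T) = -14*K
w = -29173
(w + R(386, -198))*((185710 + 70553) + 164002) = (-29173 - 14*386)*((185710 + 70553) + 164002) = (-29173 - 5404)*(256263 + 164002) = -34577*420265 = -14531502905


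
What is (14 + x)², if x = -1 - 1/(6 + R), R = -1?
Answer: 4096/25 ≈ 163.84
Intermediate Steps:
x = -6/5 (x = -1 - 1/(6 - 1) = -1 - 1/5 = -1 - 1*⅕ = -1 - ⅕ = -6/5 ≈ -1.2000)
(14 + x)² = (14 - 6/5)² = (64/5)² = 4096/25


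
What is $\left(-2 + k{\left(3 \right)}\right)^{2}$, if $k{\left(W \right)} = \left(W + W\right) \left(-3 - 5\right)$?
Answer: $2500$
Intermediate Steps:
$k{\left(W \right)} = - 16 W$ ($k{\left(W \right)} = 2 W \left(-8\right) = - 16 W$)
$\left(-2 + k{\left(3 \right)}\right)^{2} = \left(-2 - 48\right)^{2} = \left(-50\right)^{2} = 2500$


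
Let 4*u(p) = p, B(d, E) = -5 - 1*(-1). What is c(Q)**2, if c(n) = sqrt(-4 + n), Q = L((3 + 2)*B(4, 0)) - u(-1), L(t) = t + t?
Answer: -175/4 ≈ -43.750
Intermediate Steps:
B(d, E) = -4 (B(d, E) = -5 + 1 = -4)
u(p) = p/4
L(t) = 2*t
Q = -159/4 (Q = 2*((3 + 2)*(-4)) - (-1)/4 = 2*(5*(-4)) - 1*(-1/4) = 2*(-20) + 1/4 = -40 + 1/4 = -159/4 ≈ -39.750)
c(Q)**2 = (sqrt(-4 - 159/4))**2 = (sqrt(-175/4))**2 = (5*I*sqrt(7)/2)**2 = -175/4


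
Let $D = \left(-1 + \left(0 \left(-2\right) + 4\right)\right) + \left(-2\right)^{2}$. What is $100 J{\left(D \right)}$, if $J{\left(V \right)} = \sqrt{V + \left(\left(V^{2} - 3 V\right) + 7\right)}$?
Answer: $100 \sqrt{42} \approx 648.07$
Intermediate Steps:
$D = 7$ ($D = \left(-1 + \left(0 + 4\right)\right) + 4 = \left(-1 + 4\right) + 4 = 3 + 4 = 7$)
$J{\left(V \right)} = \sqrt{7 + V^{2} - 2 V}$ ($J{\left(V \right)} = \sqrt{V + \left(7 + V^{2} - 3 V\right)} = \sqrt{7 + V^{2} - 2 V}$)
$100 J{\left(D \right)} = 100 \sqrt{7 + 7^{2} - 14} = 100 \sqrt{7 + 49 - 14} = 100 \sqrt{42}$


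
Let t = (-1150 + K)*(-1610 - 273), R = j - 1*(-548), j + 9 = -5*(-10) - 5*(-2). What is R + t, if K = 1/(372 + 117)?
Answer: 1059196078/489 ≈ 2.1660e+6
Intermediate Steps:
j = 51 (j = -9 + (-5*(-10) - 5*(-2)) = -9 + (50 + 10) = -9 + 60 = 51)
R = 599 (R = 51 - 1*(-548) = 51 + 548 = 599)
K = 1/489 ≈ 0.0020450
t = 1058903167/489 (t = (-1150 + 1/489)*(-1610 - 273) = -562349/489*(-1883) = 1058903167/489 ≈ 2.1654e+6)
R + t = 599 + 1058903167/489 = 1059196078/489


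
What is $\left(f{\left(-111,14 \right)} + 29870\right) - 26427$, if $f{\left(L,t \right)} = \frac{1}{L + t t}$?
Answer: $\frac{292656}{85} \approx 3443.0$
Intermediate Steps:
$f{\left(L,t \right)} = \frac{1}{L + t^{2}}$
$\left(f{\left(-111,14 \right)} + 29870\right) - 26427 = \left(\frac{1}{-111 + 14^{2}} + 29870\right) - 26427 = \left(\frac{1}{-111 + 196} + 29870\right) - 26427 = \left(\frac{1}{85} + 29870\right) - 26427 = \frac{2538951}{85} - 26427 = \frac{292656}{85}$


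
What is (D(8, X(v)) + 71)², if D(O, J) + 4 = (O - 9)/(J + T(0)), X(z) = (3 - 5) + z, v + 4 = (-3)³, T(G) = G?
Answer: 4892944/1089 ≈ 4493.1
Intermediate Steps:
v = -31 (v = -4 + (-3)³ = -4 - 27 = -31)
X(z) = -2 + z
D(O, J) = -4 + (-9 + O)/J (D(O, J) = -4 + (O - 9)/(J + 0) = -4 + (-9 + O)/J)
(D(8, X(v)) + 71)² = ((-9 + 8 - 4*(-2 - 31))/(-2 - 31) + 71)² = ((-9 + 8 - 4*(-33))/(-33) + 71)² = (-(-9 + 8 + 132)/33 + 71)² = (-1/33*131 + 71)² = (-131/33 + 71)² = (2212/33)² = 4892944/1089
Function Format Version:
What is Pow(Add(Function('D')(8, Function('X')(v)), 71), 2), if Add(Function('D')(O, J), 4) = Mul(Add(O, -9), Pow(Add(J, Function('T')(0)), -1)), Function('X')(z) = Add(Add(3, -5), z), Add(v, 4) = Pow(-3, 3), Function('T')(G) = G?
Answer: Rational(4892944, 1089) ≈ 4493.1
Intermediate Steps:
v = -31 (v = Add(-4, Pow(-3, 3)) = Add(-4, -27) = -31)
Function('X')(z) = Add(-2, z)
Function('D')(O, J) = Add(-4, Mul(Pow(J, -1), Add(-9, O))) (Function('D')(O, J) = Add(-4, Mul(Add(O, -9), Pow(Add(J, 0), -1))) = Add(-4, Mul(Add(-9, O), Pow(J, -1))) = Add(-4, Mul(Pow(J, -1), Add(-9, O))))
Pow(Add(Function('D')(8, Function('X')(v)), 71), 2) = Pow(Add(Mul(Pow(Add(-2, -31), -1), Add(-9, 8, Mul(-4, Add(-2, -31)))), 71), 2) = Pow(Add(Mul(Pow(-33, -1), Add(-9, 8, Mul(-4, -33))), 71), 2) = Pow(Add(Mul(Rational(-1, 33), Add(-9, 8, 132)), 71), 2) = Pow(Add(Mul(Rational(-1, 33), 131), 71), 2) = Pow(Add(Rational(-131, 33), 71), 2) = Pow(Rational(2212, 33), 2) = Rational(4892944, 1089)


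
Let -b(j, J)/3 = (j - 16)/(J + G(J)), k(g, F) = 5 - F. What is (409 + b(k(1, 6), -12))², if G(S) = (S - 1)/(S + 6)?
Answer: 567630625/3481 ≈ 1.6307e+5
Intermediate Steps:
G(S) = (-1 + S)/(6 + S)
b(j, J) = -3*(-16 + j)/(J + (-1 + J)/(6 + J)) (b(j, J) = -3*(j - 16)/(J + (-1 + J)/(6 + J)) = -3*(-16 + j)/(J + (-1 + J)/(6 + J)))
(409 + b(k(1, 6), -12))² = (409 - 3*(-16 + (5 - 1*6))*(6 - 12)/(-1 - 12 - 12*(6 - 12)))² = (409 - 3*(-16 + (5 - 6))*(-6)/(-1 - 12 - 12*(-6)))² = (409 - 3*(-16 - 1)*(-6)/(-1 - 12 + 72))² = (409 - 3*(-17)*(-6)/59)² = (409 - 3*1/59*(-17)*(-6))² = (409 - 306/59)² = (23825/59)² = 567630625/3481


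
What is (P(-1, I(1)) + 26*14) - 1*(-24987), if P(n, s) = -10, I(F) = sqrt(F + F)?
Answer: 25341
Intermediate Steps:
I(F) = sqrt(2)*sqrt(F) (I(F) = sqrt(2*F) = sqrt(2)*sqrt(F))
(P(-1, I(1)) + 26*14) - 1*(-24987) = (-10 + 26*14) - 1*(-24987) = (-10 + 364) + 24987 = 354 + 24987 = 25341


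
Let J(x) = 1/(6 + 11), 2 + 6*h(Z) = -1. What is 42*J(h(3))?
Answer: 42/17 ≈ 2.4706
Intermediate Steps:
h(Z) = -1/2 (h(Z) = -1/3 + (1/6)*(-1) = -1/3 - 1/6 = -1/2)
J(x) = 1/17
42*J(h(3)) = 42*(1/17) = 42/17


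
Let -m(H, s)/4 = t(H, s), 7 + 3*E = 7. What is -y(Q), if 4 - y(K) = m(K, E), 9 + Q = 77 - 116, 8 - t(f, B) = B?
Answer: -36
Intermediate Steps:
E = 0 (E = -7/3 + (⅓)*7 = -7/3 + 7/3 = 0)
t(f, B) = 8 - B
m(H, s) = -32 + 4*s (m(H, s) = -4*(8 - s) = -32 + 4*s)
Q = -48 (Q = -9 + (77 - 116) = -9 - 39 = -48)
y(K) = 36 (y(K) = 4 - (-32 + 4*0) = 4 - (-32 + 0) = 4 - 1*(-32) = 4 + 32 = 36)
-y(Q) = -1*36 = -36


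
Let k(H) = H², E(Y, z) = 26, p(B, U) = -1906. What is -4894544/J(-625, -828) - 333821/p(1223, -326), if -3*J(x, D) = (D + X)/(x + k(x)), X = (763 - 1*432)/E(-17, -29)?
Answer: -283788199206876263/40401482 ≈ -7.0242e+9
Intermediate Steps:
X = 331/26 (X = (763 - 1*432)/26 = (763 - 432)*(1/26) = 331*(1/26) = 331/26 ≈ 12.731)
J(x, D) = -(331/26 + D)/(3*(x + x²)) (J(x, D) = -(D + 331/26)/(3*(x + x²)) = -(331/26 + D)/(3*(x + x²)))
-4894544/J(-625, -828) - 333821/p(1223, -326) = -4894544*(-48750*(1 - 625)/(-331 - 26*(-828))) - 333821/(-1906) = -4894544*30420000/(-331 + 21528) - 333821*(-1/1906) = -4894544/((1/78)*(-1/625)*(-1/624)*21197) + 333821/1906 = -4894544/21197/30420000 + 333821/1906 = -4894544*30420000/21197 + 333821/1906 = -148892028480000/21197 + 333821/1906 = -283788199206876263/40401482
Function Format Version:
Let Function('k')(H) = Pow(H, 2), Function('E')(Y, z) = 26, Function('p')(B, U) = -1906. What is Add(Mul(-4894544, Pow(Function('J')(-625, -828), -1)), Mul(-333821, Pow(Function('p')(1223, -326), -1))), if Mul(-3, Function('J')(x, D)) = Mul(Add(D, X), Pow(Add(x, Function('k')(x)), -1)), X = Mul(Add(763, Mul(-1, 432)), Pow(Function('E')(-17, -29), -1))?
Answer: Rational(-283788199206876263, 40401482) ≈ -7.0242e+9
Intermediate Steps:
X = Rational(331, 26) (X = Mul(Add(763, Mul(-1, 432)), Pow(26, -1)) = Mul(Add(763, -432), Rational(1, 26)) = Mul(331, Rational(1, 26)) = Rational(331, 26) ≈ 12.731)
Function('J')(x, D) = Mul(Rational(-1, 3), Pow(Add(x, Pow(x, 2)), -1), Add(Rational(331, 26), D)) (Function('J')(x, D) = Mul(Rational(-1, 3), Mul(Add(D, Rational(331, 26)), Pow(Add(x, Pow(x, 2)), -1))) = Mul(Rational(-1, 3), Mul(Add(Rational(331, 26), D), Pow(Add(x, Pow(x, 2)), -1))) = Mul(Rational(-1, 3), Mul(Pow(Add(x, Pow(x, 2)), -1), Add(Rational(331, 26), D))) = Mul(Rational(-1, 3), Pow(Add(x, Pow(x, 2)), -1), Add(Rational(331, 26), D)))
Add(Mul(-4894544, Pow(Function('J')(-625, -828), -1)), Mul(-333821, Pow(Function('p')(1223, -326), -1))) = Add(Mul(-4894544, Pow(Mul(Rational(1, 78), Pow(-625, -1), Pow(Add(1, -625), -1), Add(-331, Mul(-26, -828))), -1)), Mul(-333821, Pow(-1906, -1))) = Add(Mul(-4894544, Pow(Mul(Rational(1, 78), Rational(-1, 625), Pow(-624, -1), Add(-331, 21528)), -1)), Mul(-333821, Rational(-1, 1906))) = Add(Mul(-4894544, Pow(Mul(Rational(1, 78), Rational(-1, 625), Rational(-1, 624), 21197), -1)), Rational(333821, 1906)) = Add(Mul(-4894544, Pow(Rational(21197, 30420000), -1)), Rational(333821, 1906)) = Add(Mul(-4894544, Rational(30420000, 21197)), Rational(333821, 1906)) = Add(Rational(-148892028480000, 21197), Rational(333821, 1906)) = Rational(-283788199206876263, 40401482)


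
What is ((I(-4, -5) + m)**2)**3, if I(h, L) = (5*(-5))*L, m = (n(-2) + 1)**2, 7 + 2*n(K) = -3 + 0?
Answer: 7858047974841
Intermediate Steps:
n(K) = -5 (n(K) = -7/2 + (-3 + 0)/2 = -7/2 + (1/2)*(-3) = -7/2 - 3/2 = -5)
m = 16 (m = (-5 + 1)**2 = (-4)**2 = 16)
I(h, L) = -25*L
((I(-4, -5) + m)**2)**3 = ((-25*(-5) + 16)**2)**3 = ((125 + 16)**2)**3 = (141**2)**3 = 19881**3 = 7858047974841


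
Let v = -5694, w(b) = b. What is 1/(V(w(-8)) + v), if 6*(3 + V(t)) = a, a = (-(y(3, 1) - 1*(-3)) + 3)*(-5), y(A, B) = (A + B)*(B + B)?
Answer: -3/17071 ≈ -0.00017574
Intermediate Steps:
y(A, B) = 2*B*(A + B) (y(A, B) = (A + B)*(2*B) = 2*B*(A + B))
a = 40 (a = (-(2*1*(3 + 1) - 1*(-3)) + 3)*(-5) = (-(2*1*4 + 3) + 3)*(-5) = (-(8 + 3) + 3)*(-5) = (-1*11 + 3)*(-5) = (-11 + 3)*(-5) = -8*(-5) = 40)
V(t) = 11/3 (V(t) = -3 + (⅙)*40 = -3 + 20/3 = 11/3)
1/(V(w(-8)) + v) = 1/(11/3 - 5694) = 1/(-17071/3) = -3/17071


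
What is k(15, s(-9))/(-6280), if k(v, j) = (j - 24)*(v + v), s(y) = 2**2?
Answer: 15/157 ≈ 0.095541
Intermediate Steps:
s(y) = 4
k(v, j) = 2*v*(-24 + j) (k(v, j) = (-24 + j)*(2*v) = 2*v*(-24 + j))
k(15, s(-9))/(-6280) = (2*15*(-24 + 4))/(-6280) = (2*15*(-20))*(-1/6280) = -600*(-1/6280) = 15/157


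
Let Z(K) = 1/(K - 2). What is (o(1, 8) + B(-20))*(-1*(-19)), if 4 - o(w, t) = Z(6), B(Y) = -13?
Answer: -703/4 ≈ -175.75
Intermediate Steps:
Z(K) = 1/(-2 + K)
o(w, t) = 15/4 (o(w, t) = 4 - 1/(-2 + 6) = 4 - 1/4 = 4 - 1*¼ = 4 - ¼ = 15/4)
(o(1, 8) + B(-20))*(-1*(-19)) = (15/4 - 13)*(-1*(-19)) = -37/4*19 = -703/4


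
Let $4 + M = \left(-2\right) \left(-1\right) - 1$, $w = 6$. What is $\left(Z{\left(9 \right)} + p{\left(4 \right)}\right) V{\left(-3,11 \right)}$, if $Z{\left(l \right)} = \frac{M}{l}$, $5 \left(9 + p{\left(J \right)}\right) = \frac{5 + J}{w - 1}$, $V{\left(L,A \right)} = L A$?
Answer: $\frac{7403}{25} \approx 296.12$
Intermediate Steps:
$V{\left(L,A \right)} = A L$
$M = -3$ ($M = -4 - -1 = -4 + \left(2 - 1\right) = -4 + 1 = -3$)
$p{\left(J \right)} = - \frac{44}{5} + \frac{J}{25}$ ($p{\left(J \right)} = -9 + \frac{\left(5 + J\right) \frac{1}{6 - 1}}{5} = -9 + \frac{\left(5 + J\right) \frac{1}{5}}{5} = -9 + \frac{1 + \frac{J}{5}}{5} = -9 + \left(\frac{1}{5} + \frac{J}{25}\right) = - \frac{44}{5} + \frac{J}{25}$)
$Z{\left(l \right)} = - \frac{3}{l}$
$\left(Z{\left(9 \right)} + p{\left(4 \right)}\right) V{\left(-3,11 \right)} = \left(- \frac{3}{9} + \left(- \frac{44}{5} + \frac{1}{25} \cdot 4\right)\right) 11 \left(-3\right) = \left(\left(-3\right) \frac{1}{9} + \left(- \frac{44}{5} + \frac{4}{25}\right)\right) \left(-33\right) = \left(- \frac{1}{3} - \frac{216}{25}\right) \left(-33\right) = \left(- \frac{673}{75}\right) \left(-33\right) = \frac{7403}{25}$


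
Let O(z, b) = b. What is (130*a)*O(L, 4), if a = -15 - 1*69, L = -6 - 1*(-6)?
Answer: -43680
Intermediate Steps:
L = 0 (L = -6 + 6 = 0)
a = -84 (a = -15 - 69 = -84)
(130*a)*O(L, 4) = (130*(-84))*4 = -10920*4 = -43680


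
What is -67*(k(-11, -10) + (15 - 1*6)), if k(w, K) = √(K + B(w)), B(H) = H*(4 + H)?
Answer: -603 - 67*√67 ≈ -1151.4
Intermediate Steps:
k(w, K) = √(K + w*(4 + w))
-67*(k(-11, -10) + (15 - 1*6)) = -67*(√(-10 - 11*(4 - 11)) + (15 - 1*6)) = -67*(√(-10 - 11*(-7)) + (15 - 6)) = -67*(√(-10 + 77) + 9) = -67*(√67 + 9) = -67*(9 + √67) = -603 - 67*√67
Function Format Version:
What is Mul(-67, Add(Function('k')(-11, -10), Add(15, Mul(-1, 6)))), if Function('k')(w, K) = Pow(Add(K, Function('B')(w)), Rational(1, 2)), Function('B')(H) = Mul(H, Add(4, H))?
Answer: Add(-603, Mul(-67, Pow(67, Rational(1, 2)))) ≈ -1151.4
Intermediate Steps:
Function('k')(w, K) = Pow(Add(K, Mul(w, Add(4, w))), Rational(1, 2))
Mul(-67, Add(Function('k')(-11, -10), Add(15, Mul(-1, 6)))) = Mul(-67, Add(Pow(Add(-10, Mul(-11, Add(4, -11))), Rational(1, 2)), Add(15, Mul(-1, 6)))) = Mul(-67, Add(Pow(Add(-10, Mul(-11, -7)), Rational(1, 2)), Add(15, -6))) = Mul(-67, Add(Pow(Add(-10, 77), Rational(1, 2)), 9)) = Mul(-67, Add(Pow(67, Rational(1, 2)), 9)) = Mul(-67, Add(9, Pow(67, Rational(1, 2)))) = Add(-603, Mul(-67, Pow(67, Rational(1, 2))))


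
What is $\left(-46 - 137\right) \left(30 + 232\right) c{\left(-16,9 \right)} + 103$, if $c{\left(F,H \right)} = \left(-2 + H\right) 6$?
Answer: $-2013629$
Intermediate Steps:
$c{\left(F,H \right)} = -12 + 6 H$
$\left(-46 - 137\right) \left(30 + 232\right) c{\left(-16,9 \right)} + 103 = \left(-46 - 137\right) \left(30 + 232\right) \left(-12 + 6 \cdot 9\right) + 103 = \left(-183\right) 262 \left(-12 + 54\right) + 103 = \left(-47946\right) 42 + 103 = -2013732 + 103 = -2013629$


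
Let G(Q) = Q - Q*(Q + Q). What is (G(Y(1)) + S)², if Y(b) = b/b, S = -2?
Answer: 9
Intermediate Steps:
Y(b) = 1
G(Q) = Q - 2*Q² (G(Q) = Q - Q*2*Q = Q - 2*Q²)
(G(Y(1)) + S)² = (1*(1 - 2*1) - 2)² = (1*(1 - 2) - 2)² = (1*(-1) - 2)² = (-1 - 2)² = (-3)² = 9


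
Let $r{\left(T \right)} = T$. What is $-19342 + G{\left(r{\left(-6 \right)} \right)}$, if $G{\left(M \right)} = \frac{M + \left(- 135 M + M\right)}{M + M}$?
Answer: $- \frac{38817}{2} \approx -19409.0$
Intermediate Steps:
$G{\left(M \right)} = - \frac{133}{2}$ ($G{\left(M \right)} = \frac{M - 134 M}{2 M} = - 133 M \frac{1}{2 M} = - \frac{133}{2}$)
$-19342 + G{\left(r{\left(-6 \right)} \right)} = -19342 - \frac{133}{2} = - \frac{38817}{2}$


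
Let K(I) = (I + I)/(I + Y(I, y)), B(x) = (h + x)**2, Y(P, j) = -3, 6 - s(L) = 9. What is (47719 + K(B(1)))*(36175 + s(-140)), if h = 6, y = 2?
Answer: 39701880792/23 ≈ 1.7262e+9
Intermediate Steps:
s(L) = -3 (s(L) = 6 - 1*9 = 6 - 9 = -3)
B(x) = (6 + x)**2
K(I) = 2*I/(-3 + I) (K(I) = (I + I)/(I - 3) = (2*I)/(-3 + I) = 2*I/(-3 + I))
(47719 + K(B(1)))*(36175 + s(-140)) = (47719 + 2*(6 + 1)**2/(-3 + (6 + 1)**2))*(36175 - 3) = (47719 + 2*7**2/(-3 + 7**2))*36172 = (47719 + 2*49/(-3 + 49))*36172 = (47719 + 2*49/46)*36172 = (47719 + 2*49*(1/46))*36172 = (47719 + 49/23)*36172 = (1097586/23)*36172 = 39701880792/23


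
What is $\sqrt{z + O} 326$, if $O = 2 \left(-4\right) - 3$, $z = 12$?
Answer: $326$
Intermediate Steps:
$O = -11$ ($O = -8 - 3 = -11$)
$\sqrt{z + O} 326 = \sqrt{12 - 11} \cdot 326 = \sqrt{1} \cdot 326 = 1 \cdot 326 = 326$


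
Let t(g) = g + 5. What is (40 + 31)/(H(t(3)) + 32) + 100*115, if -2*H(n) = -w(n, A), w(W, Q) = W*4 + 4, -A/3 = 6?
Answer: 575071/50 ≈ 11501.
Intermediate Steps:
A = -18 (A = -3*6 = -18)
t(g) = 5 + g
w(W, Q) = 4 + 4*W (w(W, Q) = 4*W + 4 = 4 + 4*W)
H(n) = 2 + 2*n (H(n) = -(-1)*(4 + 4*n)/2 = -(-4 - 4*n)/2 = 2 + 2*n)
(40 + 31)/(H(t(3)) + 32) + 100*115 = (40 + 31)/((2 + 2*(5 + 3)) + 32) + 100*115 = 71/((2 + 2*8) + 32) + 11500 = 71/((2 + 16) + 32) + 11500 = 71/(18 + 32) + 11500 = 71/50 + 11500 = 575071/50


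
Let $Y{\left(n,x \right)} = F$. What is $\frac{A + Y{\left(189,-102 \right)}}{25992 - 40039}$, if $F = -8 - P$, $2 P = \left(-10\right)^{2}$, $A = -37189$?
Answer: $\frac{37247}{14047} \approx 2.6516$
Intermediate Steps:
$P = 50$ ($P = \frac{\left(-10\right)^{2}}{2} = \frac{1}{2} \cdot 100 = 50$)
$F = -58$ ($F = -8 - 50 = -58$)
$Y{\left(n,x \right)} = -58$
$\frac{A + Y{\left(189,-102 \right)}}{25992 - 40039} = \frac{-37189 - 58}{25992 - 40039} = - \frac{37247}{-14047} = \left(-37247\right) \left(- \frac{1}{14047}\right) = \frac{37247}{14047}$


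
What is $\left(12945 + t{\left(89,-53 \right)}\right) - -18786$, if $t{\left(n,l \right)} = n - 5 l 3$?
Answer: $32615$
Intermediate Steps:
$t{\left(n,l \right)} = n - 15 l$ ($t{\left(n,l \right)} = n - 5 \cdot 3 l = n - 15 l$)
$\left(12945 + t{\left(89,-53 \right)}\right) - -18786 = \left(12945 + \left(89 - -795\right)\right) - -18786 = \left(12945 + \left(89 + 795\right)\right) + 18786 = \left(12945 + 884\right) + 18786 = 13829 + 18786 = 32615$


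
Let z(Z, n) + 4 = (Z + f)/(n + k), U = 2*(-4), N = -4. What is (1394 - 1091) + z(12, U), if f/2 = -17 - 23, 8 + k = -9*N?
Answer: 1478/5 ≈ 295.60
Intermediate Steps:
U = -8
k = 28 (k = -8 - 9*(-4) = -8 + 36 = 28)
f = -80 (f = 2*(-17 - 23) = 2*(-40) = -80)
z(Z, n) = -4 + (-80 + Z)/(28 + n) (z(Z, n) = -4 + (Z - 80)/(n + 28) = -4 + (-80 + Z)/(28 + n))
(1394 - 1091) + z(12, U) = (1394 - 1091) + (-192 + 12 - 4*(-8))/(28 - 8) = 303 + (-192 + 12 + 32)/20 = 303 + (1/20)*(-148) = 303 - 37/5 = 1478/5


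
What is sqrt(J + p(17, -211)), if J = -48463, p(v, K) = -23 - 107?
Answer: I*sqrt(48593) ≈ 220.44*I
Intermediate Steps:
p(v, K) = -130
sqrt(J + p(17, -211)) = sqrt(-48463 - 130) = sqrt(-48593) = I*sqrt(48593)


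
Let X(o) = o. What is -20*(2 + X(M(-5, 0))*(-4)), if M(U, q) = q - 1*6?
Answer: -520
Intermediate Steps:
M(U, q) = -6 + q (M(U, q) = q - 6 = -6 + q)
-20*(2 + X(M(-5, 0))*(-4)) = -20*(2 + (-6 + 0)*(-4)) = -20*(2 - 6*(-4)) = -20*(2 + 24) = -20*26 = -520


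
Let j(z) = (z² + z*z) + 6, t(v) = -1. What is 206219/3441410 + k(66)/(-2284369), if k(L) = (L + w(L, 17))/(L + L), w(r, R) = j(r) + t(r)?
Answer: 31076186241511/518855721139140 ≈ 0.059894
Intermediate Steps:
j(z) = 6 + 2*z² (j(z) = (z² + z²) + 6 = 2*z² + 6 = 6 + 2*z²)
w(r, R) = 5 + 2*r² (w(r, R) = (6 + 2*r²) - 1 = 5 + 2*r²)
k(L) = (5 + L + 2*L²)/(2*L) (k(L) = (L + (5 + 2*L²))/(L + L) = (5 + L + 2*L²)/((2*L)) = (5 + L + 2*L²)*(1/(2*L)) = (5 + L + 2*L²)/(2*L))
206219/3441410 + k(66)/(-2284369) = 206219/3441410 + (½ + 66 + (5/2)/66)/(-2284369) = 206219*(1/3441410) + (½ + 66 + (5/2)*(1/66))*(-1/2284369) = 206219/3441410 + (½ + 66 + 5/132)*(-1/2284369) = 206219/3441410 + (8783/132)*(-1/2284369) = 206219/3441410 - 8783/301536708 = 31076186241511/518855721139140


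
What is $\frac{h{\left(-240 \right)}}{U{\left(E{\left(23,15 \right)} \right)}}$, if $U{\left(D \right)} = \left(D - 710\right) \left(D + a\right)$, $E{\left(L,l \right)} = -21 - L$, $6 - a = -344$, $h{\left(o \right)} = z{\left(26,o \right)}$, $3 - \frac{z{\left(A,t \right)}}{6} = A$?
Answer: $\frac{23}{38454} \approx 0.00059812$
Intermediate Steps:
$z{\left(A,t \right)} = 18 - 6 A$
$h{\left(o \right)} = -138$ ($h{\left(o \right)} = 18 - 156 = -138$)
$a = 350$ ($a = 6 - -344 = 6 + 344 = 350$)
$U{\left(D \right)} = \left(-710 + D\right) \left(350 + D\right)$ ($U{\left(D \right)} = \left(D - 710\right) \left(D + 350\right) = \left(-710 + D\right) \left(350 + D\right)$)
$\frac{h{\left(-240 \right)}}{U{\left(E{\left(23,15 \right)} \right)}} = - \frac{138}{-248500 + \left(-21 - 23\right)^{2} - 360 \left(-21 - 23\right)} = - \frac{138}{-248500 + \left(-44\right)^{2} - -15840} = - \frac{138}{-248500 + 1936 + 15840} = - \frac{138}{-230724} = \left(-138\right) \left(- \frac{1}{230724}\right) = \frac{23}{38454}$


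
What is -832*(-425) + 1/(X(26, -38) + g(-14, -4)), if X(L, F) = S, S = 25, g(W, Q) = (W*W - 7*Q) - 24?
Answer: 79560001/225 ≈ 3.5360e+5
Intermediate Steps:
g(W, Q) = -24 + W² - 7*Q (g(W, Q) = (W² - 7*Q) - 24 = -24 + W² - 7*Q)
X(L, F) = 25
-832*(-425) + 1/(X(26, -38) + g(-14, -4)) = -832*(-425) + 1/(25 + (-24 + (-14)² - 7*(-4))) = 353600 + 1/(25 + (-24 + 196 + 28)) = 353600 + 1/(25 + 200) = 353600 + 1/225 = 79560001/225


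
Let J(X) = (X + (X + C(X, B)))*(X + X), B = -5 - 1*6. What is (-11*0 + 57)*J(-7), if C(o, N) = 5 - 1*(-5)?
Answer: 3192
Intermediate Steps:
B = -11 (B = -5 - 6 = -11)
C(o, N) = 10 (C(o, N) = 5 + 5 = 10)
J(X) = 2*X*(10 + 2*X) (J(X) = (X + (X + 10))*(X + X) = (X + (10 + X))*(2*X) = (10 + 2*X)*(2*X) = 2*X*(10 + 2*X))
(-11*0 + 57)*J(-7) = (-11*0 + 57)*(4*(-7)*(5 - 7)) = (0 + 57)*(4*(-7)*(-2)) = 57*56 = 3192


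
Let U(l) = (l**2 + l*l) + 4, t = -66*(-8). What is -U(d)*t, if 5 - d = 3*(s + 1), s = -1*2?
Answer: -69696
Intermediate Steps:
s = -2
t = 528
d = 8 (d = 5 - 3*(-2 + 1) = 5 - 3*(-1) = 5 - 1*(-3) = 5 + 3 = 8)
U(l) = 4 + 2*l**2 (U(l) = (l**2 + l**2) + 4 = 2*l**2 + 4 = 4 + 2*l**2)
-U(d)*t = -(4 + 2*8**2)*528 = -(4 + 2*64)*528 = -(4 + 128)*528 = -132*528 = -1*69696 = -69696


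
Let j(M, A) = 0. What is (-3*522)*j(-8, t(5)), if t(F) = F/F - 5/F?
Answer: 0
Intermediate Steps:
t(F) = 1 - 5/F
(-3*522)*j(-8, t(5)) = -3*522*0 = -1566*0 = 0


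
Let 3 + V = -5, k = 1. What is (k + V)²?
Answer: 49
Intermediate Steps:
V = -8 (V = -3 - 5 = -8)
(k + V)² = (1 - 8)² = (-7)² = 49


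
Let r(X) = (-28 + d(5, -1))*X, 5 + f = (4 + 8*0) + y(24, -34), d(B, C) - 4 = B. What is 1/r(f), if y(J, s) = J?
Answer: -1/437 ≈ -0.0022883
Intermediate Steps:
d(B, C) = 4 + B
f = 23 (f = -5 + ((4 + 8*0) + 24) = -5 + ((4 + 0) + 24) = -5 + (4 + 24) = -5 + 28 = 23)
r(X) = -19*X (r(X) = (-28 + (4 + 5))*X = (-28 + 9)*X = -19*X)
1/r(f) = 1/(-19*23) = 1/(-437) = -1/437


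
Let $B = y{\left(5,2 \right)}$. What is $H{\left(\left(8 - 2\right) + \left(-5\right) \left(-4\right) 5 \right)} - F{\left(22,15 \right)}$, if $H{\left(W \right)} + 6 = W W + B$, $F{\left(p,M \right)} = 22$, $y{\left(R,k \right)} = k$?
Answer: $11210$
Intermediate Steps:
$B = 2$
$H{\left(W \right)} = -4 + W^{2}$ ($H{\left(W \right)} = -6 + \left(W W + 2\right) = -6 + \left(W^{2} + 2\right) = -6 + \left(2 + W^{2}\right) = -4 + W^{2}$)
$H{\left(\left(8 - 2\right) + \left(-5\right) \left(-4\right) 5 \right)} - F{\left(22,15 \right)} = \left(-4 + \left(\left(8 - 2\right) + \left(-5\right) \left(-4\right) 5\right)^{2}\right) - 22 = \left(-4 + \left(6 + 20 \cdot 5\right)^{2}\right) - 22 = \left(-4 + \left(6 + 100\right)^{2}\right) - 22 = \left(-4 + 106^{2}\right) - 22 = \left(-4 + 11236\right) - 22 = 11232 - 22 = 11210$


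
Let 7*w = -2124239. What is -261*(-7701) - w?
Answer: 16193966/7 ≈ 2.3134e+6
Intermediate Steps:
w = -2124239/7 (w = (⅐)*(-2124239) = -2124239/7 ≈ -3.0346e+5)
-261*(-7701) - w = -261*(-7701) - 1*(-2124239/7) = 2009961 + 2124239/7 = 16193966/7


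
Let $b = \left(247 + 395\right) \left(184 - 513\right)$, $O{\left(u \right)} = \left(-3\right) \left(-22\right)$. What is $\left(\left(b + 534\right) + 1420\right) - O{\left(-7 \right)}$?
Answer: $-209330$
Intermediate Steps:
$O{\left(u \right)} = 66$
$b = -211218$ ($b = 642 \left(-329\right) = -211218$)
$\left(\left(b + 534\right) + 1420\right) - O{\left(-7 \right)} = \left(\left(-211218 + 534\right) + 1420\right) - 66 = \left(-210684 + 1420\right) - 66 = -209264 - 66 = -209330$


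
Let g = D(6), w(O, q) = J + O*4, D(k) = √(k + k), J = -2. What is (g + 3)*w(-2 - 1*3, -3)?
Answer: -66 - 44*√3 ≈ -142.21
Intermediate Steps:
D(k) = √2*√k (D(k) = √(2*k) = √2*√k)
w(O, q) = -2 + 4*O (w(O, q) = -2 + O*4 = -2 + 4*O)
g = 2*√3 (g = √2*√6 = 2*√3 ≈ 3.4641)
(g + 3)*w(-2 - 1*3, -3) = (2*√3 + 3)*(-2 + 4*(-2 - 1*3)) = (3 + 2*√3)*(-2 + 4*(-2 - 3)) = (3 + 2*√3)*(-2 + 4*(-5)) = (3 + 2*√3)*(-2 - 20) = (3 + 2*√3)*(-22) = -66 - 44*√3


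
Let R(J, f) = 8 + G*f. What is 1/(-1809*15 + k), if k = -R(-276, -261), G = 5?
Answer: -1/25838 ≈ -3.8703e-5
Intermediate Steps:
R(J, f) = 8 + 5*f
k = 1297 (k = -(8 + 5*(-261)) = -(8 - 1305) = -1*(-1297) = 1297)
1/(-1809*15 + k) = 1/(-1809*15 + 1297) = 1/(-27135 + 1297) = 1/(-25838) = -1/25838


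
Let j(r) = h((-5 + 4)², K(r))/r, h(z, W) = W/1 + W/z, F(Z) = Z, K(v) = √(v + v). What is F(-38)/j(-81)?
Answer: -171*I*√2/2 ≈ -120.92*I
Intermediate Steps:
K(v) = √2*√v (K(v) = √(2*v) = √2*√v)
h(z, W) = W + W/z (h(z, W) = W*1 + W/z = W + W/z)
j(r) = 2*√2/√r (j(r) = (√2*√r + (√2*√r)/((-5 + 4)²))/r = (√2*√r + (√2*√r)/((-1)²))/r = (√2*√r + (√2*√r)/1)/r = (√2*√r + (√2*√r)*1)/r = (√2*√r + √2*√r)/r = (2*√2*√r)/r = 2*√2/√r)
F(-38)/j(-81) = -38*9*I*√2/4 = -171*I*√2/2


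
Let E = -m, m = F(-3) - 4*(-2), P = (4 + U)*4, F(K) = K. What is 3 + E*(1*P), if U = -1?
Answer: -57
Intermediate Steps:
P = 12 (P = (4 - 1)*4 = 3*4 = 12)
m = 5 (m = -3 - 4*(-2) = -3 + 8 = 5)
E = -5 (E = -1*5 = -5)
3 + E*(1*P) = 3 - 5*12 = 3 - 60 = -57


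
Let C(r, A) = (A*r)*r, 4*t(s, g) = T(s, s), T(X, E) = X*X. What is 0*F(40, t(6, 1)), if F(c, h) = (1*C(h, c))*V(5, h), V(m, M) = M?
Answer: 0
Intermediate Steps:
T(X, E) = X²
t(s, g) = s²/4
C(r, A) = A*r²
F(c, h) = c*h³ (F(c, h) = (1*(c*h²))*h = (c*h²)*h = c*h³)
0*F(40, t(6, 1)) = 0*(40*((¼)*6²)³) = 0*(40*((¼)*36)³) = 0*(40*9³) = 0*(40*729) = 0*29160 = 0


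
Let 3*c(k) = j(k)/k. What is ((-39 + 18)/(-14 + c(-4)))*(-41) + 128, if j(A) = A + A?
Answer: 2537/40 ≈ 63.425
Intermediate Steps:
j(A) = 2*A
c(k) = ⅔ (c(k) = ((2*k)/k)/3 = (⅓)*2 = ⅔)
((-39 + 18)/(-14 + c(-4)))*(-41) + 128 = ((-39 + 18)/(-14 + ⅔))*(-41) + 128 = -21/(-40/3)*(-41) + 128 = -21*(-3/40)*(-41) + 128 = (63/40)*(-41) + 128 = -2583/40 + 128 = 2537/40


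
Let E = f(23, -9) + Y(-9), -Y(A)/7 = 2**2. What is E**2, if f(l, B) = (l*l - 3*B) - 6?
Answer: 272484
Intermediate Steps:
f(l, B) = -6 + l**2 - 3*B (f(l, B) = (l**2 - 3*B) - 6 = -6 + l**2 - 3*B)
Y(A) = -28 (Y(A) = -7*2**2 = -7*4 = -28)
E = 522 (E = (-6 + 23**2 - 3*(-9)) - 28 = (-6 + 529 + 27) - 28 = 550 - 28 = 522)
E**2 = 522**2 = 272484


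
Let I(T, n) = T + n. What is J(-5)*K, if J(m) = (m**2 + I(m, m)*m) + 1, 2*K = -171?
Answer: -6498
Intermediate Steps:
K = -171/2 (K = (1/2)*(-171) = -171/2 ≈ -85.500)
J(m) = 1 + 3*m**2 (J(m) = (m**2 + (m + m)*m) + 1 = (m**2 + (2*m)*m) + 1 = (m**2 + 2*m**2) + 1 = 3*m**2 + 1 = 1 + 3*m**2)
J(-5)*K = (1 + 3*(-5)**2)*(-171/2) = (1 + 3*25)*(-171/2) = (1 + 75)*(-171/2) = 76*(-171/2) = -6498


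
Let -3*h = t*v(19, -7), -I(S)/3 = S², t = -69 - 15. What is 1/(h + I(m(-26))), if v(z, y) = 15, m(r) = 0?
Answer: 1/420 ≈ 0.0023810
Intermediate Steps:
t = -84
I(S) = -3*S²
h = 420 (h = -(-28)*15 = -⅓*(-1260) = 420)
1/(h + I(m(-26))) = 1/(420 - 3*0²) = 1/(420 - 3*0) = 1/(420 + 0) = 1/420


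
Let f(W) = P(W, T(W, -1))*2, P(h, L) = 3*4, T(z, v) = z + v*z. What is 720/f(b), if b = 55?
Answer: 30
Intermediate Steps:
P(h, L) = 12
f(W) = 24 (f(W) = 12*2 = 24)
720/f(b) = 720/24 = 720*(1/24) = 30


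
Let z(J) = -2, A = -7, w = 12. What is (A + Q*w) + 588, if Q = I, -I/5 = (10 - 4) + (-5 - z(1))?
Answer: 401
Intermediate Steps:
I = -15 (I = -5*((10 - 4) + (-5 - 1*(-2))) = -5*(6 + (-5 + 2)) = -5*(6 - 3) = -5*3 = -15)
Q = -15
(A + Q*w) + 588 = (-7 - 15*12) + 588 = (-7 - 180) + 588 = -187 + 588 = 401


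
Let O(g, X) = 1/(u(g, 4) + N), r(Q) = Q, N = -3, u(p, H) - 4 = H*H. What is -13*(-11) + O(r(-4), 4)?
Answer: 2432/17 ≈ 143.06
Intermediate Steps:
u(p, H) = 4 + H**2 (u(p, H) = 4 + H*H = 4 + H**2)
O(g, X) = 1/17 (O(g, X) = 1/((4 + 4**2) - 3) = 1/((4 + 16) - 3) = 1/(20 - 3) = 1/17)
-13*(-11) + O(r(-4), 4) = -13*(-11) + 1/17 = 143 + 1/17 = 2432/17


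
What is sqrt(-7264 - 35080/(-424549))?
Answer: 2*I*sqrt(327315482481486)/424549 ≈ 85.229*I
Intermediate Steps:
sqrt(-7264 - 35080/(-424549)) = sqrt(-7264 - 35080*(-1/424549)) = sqrt(-7264 + 35080/424549) = sqrt(-3083888856/424549) = 2*I*sqrt(327315482481486)/424549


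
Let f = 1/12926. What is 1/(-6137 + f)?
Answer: -12926/79326861 ≈ -0.00016295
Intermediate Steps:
f = 1/12926 ≈ 7.7363e-5
1/(-6137 + f) = 1/(-6137 + 1/12926) = 1/(-79326861/12926) = -12926/79326861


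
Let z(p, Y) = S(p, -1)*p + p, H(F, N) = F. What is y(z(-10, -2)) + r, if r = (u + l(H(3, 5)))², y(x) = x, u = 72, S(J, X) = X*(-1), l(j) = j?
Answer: 5605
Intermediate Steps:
S(J, X) = -X
z(p, Y) = 2*p (z(p, Y) = (-1*(-1))*p + p = 1*p + p = p + p = 2*p)
r = 5625 (r = (72 + 3)² = 75² = 5625)
y(z(-10, -2)) + r = 2*(-10) + 5625 = -20 + 5625 = 5605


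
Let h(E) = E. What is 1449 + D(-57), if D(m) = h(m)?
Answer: 1392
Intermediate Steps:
D(m) = m
1449 + D(-57) = 1449 - 57 = 1392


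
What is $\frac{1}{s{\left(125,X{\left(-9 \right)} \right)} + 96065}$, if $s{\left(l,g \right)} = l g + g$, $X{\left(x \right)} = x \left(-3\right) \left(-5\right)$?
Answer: $\frac{1}{79055} \approx 1.2649 \cdot 10^{-5}$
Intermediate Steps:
$X{\left(x \right)} = 15 x$ ($X{\left(x \right)} = - 3 x \left(-5\right) = 15 x$)
$s{\left(l,g \right)} = g + g l$ ($s{\left(l,g \right)} = g l + g = g + g l$)
$\frac{1}{s{\left(125,X{\left(-9 \right)} \right)} + 96065} = \frac{1}{15 \left(-9\right) \left(1 + 125\right) + 96065} = \frac{1}{\left(-135\right) 126 + 96065} = \frac{1}{-17010 + 96065} = \frac{1}{79055}$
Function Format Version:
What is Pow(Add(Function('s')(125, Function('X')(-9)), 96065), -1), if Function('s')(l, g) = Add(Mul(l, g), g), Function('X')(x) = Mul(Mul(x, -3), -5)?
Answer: Rational(1, 79055) ≈ 1.2649e-5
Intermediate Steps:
Function('X')(x) = Mul(15, x) (Function('X')(x) = Mul(Mul(-3, x), -5) = Mul(15, x))
Function('s')(l, g) = Add(g, Mul(g, l)) (Function('s')(l, g) = Add(Mul(g, l), g) = Add(g, Mul(g, l)))
Pow(Add(Function('s')(125, Function('X')(-9)), 96065), -1) = Pow(Add(Mul(Mul(15, -9), Add(1, 125)), 96065), -1) = Pow(Add(Mul(-135, 126), 96065), -1) = Pow(Add(-17010, 96065), -1) = Pow(79055, -1) = Rational(1, 79055)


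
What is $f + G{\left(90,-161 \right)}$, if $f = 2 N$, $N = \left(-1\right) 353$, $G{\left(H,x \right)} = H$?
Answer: $-616$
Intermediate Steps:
$N = -353$
$f = -706$ ($f = 2 \left(-353\right) = -706$)
$f + G{\left(90,-161 \right)} = -706 + 90 = -616$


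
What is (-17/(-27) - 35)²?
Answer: 861184/729 ≈ 1181.3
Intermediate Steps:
(-17/(-27) - 35)² = (-17*(-1/27) - 35)² = (17/27 - 35)² = (-928/27)² = 861184/729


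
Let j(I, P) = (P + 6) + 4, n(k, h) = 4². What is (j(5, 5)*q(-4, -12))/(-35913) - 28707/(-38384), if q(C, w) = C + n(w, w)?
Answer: 341348457/459494864 ≈ 0.74288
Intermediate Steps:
n(k, h) = 16
q(C, w) = 16 + C (q(C, w) = C + 16 = 16 + C)
j(I, P) = 10 + P (j(I, P) = (6 + P) + 4 = 10 + P)
(j(5, 5)*q(-4, -12))/(-35913) - 28707/(-38384) = ((10 + 5)*(16 - 4))/(-35913) - 28707/(-38384) = (15*12)*(-1/35913) - 28707*(-1/38384) = 180*(-1/35913) + 28707/38384 = -60/11971 + 28707/38384 = 341348457/459494864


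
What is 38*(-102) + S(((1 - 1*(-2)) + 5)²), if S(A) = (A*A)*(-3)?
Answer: -16164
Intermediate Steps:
S(A) = -3*A² (S(A) = A²*(-3) = -3*A²)
38*(-102) + S(((1 - 1*(-2)) + 5)²) = 38*(-102) - 3*((1 - 1*(-2)) + 5)⁴ = -3876 - 3*((1 + 2) + 5)⁴ = -3876 - 3*(3 + 5)⁴ = -3876 - 3*(8²)² = -3876 - 3*64² = -3876 - 3*4096 = -3876 - 12288 = -16164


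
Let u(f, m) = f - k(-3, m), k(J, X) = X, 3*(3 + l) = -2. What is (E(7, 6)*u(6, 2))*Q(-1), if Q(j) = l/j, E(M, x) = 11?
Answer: 484/3 ≈ 161.33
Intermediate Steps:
l = -11/3 (l = -3 + (⅓)*(-2) = -3 - ⅔ = -11/3 ≈ -3.6667)
Q(j) = -11/(3*j)
u(f, m) = f - m
(E(7, 6)*u(6, 2))*Q(-1) = (11*(6 - 1*2))*(-11/3/(-1)) = (11*(6 - 2))*(-11/3*(-1)) = (11*4)*(11/3) = 44*(11/3) = 484/3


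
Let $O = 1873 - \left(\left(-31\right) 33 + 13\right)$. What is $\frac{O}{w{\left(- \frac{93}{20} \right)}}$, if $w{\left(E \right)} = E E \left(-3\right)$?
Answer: $- \frac{400}{9} \approx -44.444$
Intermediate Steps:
$O = 2883$ ($O = 1873 - \left(-1023 + 13\right) = 1873 - -1010 = 1873 + 1010 = 2883$)
$w{\left(E \right)} = - 3 E^{2}$ ($w{\left(E \right)} = E^{2} \left(-3\right) = - 3 E^{2}$)
$\frac{O}{w{\left(- \frac{93}{20} \right)}} = \frac{2883}{\left(-3\right) \left(- \frac{93}{20}\right)^{2}} = \frac{2883}{\left(-3\right) \frac{8649}{400}} = \frac{2883}{- \frac{25947}{400}} = 2883 \left(- \frac{400}{25947}\right) = - \frac{400}{9}$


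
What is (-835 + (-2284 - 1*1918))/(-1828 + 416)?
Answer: 5037/1412 ≈ 3.5673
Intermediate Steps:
(-835 + (-2284 - 1*1918))/(-1828 + 416) = (-835 + (-2284 - 1918))/(-1412) = (-835 - 4202)*(-1/1412) = -5037*(-1/1412) = 5037/1412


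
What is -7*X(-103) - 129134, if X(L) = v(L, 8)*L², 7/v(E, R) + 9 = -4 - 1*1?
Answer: -184005/2 ≈ -92003.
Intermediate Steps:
v(E, R) = -½ (v(E, R) = 7/(-9 + (-4 - 1*1)) = 7/(-9 + (-4 - 1)) = 7/(-9 - 5) = 7/(-14) = 7*(-1/14) = -½)
X(L) = -L²/2
-7*X(-103) - 129134 = -(-7)*(-103)²/2 - 129134 = -(-7)*10609/2 - 129134 = -7*(-10609/2) - 129134 = 74263/2 - 129134 = -184005/2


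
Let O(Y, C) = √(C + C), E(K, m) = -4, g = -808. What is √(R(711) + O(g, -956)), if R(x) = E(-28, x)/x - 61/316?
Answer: √(-44635 + 449352*I*√478)/474 ≈ 4.6652 + 4.6864*I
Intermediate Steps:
R(x) = -61/316 - 4/x (R(x) = -4/x - 61/316 = -61/316 - 4/x)
O(Y, C) = √2*√C (O(Y, C) = √(2*C) = √2*√C)
√(R(711) + O(g, -956)) = √((-61/316 - 4/711) + √2*√(-956)) = √((-61/316 - 4*1/711) + √2*(2*I*√239)) = √((-61/316 - 4/711) + 2*I*√478) = √(-565/2844 + 2*I*√478)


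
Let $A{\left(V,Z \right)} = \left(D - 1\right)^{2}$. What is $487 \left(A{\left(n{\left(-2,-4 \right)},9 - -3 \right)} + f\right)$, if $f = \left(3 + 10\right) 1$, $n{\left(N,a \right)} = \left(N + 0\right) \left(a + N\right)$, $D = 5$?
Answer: $14123$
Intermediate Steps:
$n{\left(N,a \right)} = N \left(N + a\right)$
$f = 13$ ($f = 13 \cdot 1 = 13$)
$A{\left(V,Z \right)} = 16$ ($A{\left(V,Z \right)} = \left(5 - 1\right)^{2} = 4^{2} = 16$)
$487 \left(A{\left(n{\left(-2,-4 \right)},9 - -3 \right)} + f\right) = 487 \left(16 + 13\right) = 487 \cdot 29 = 14123$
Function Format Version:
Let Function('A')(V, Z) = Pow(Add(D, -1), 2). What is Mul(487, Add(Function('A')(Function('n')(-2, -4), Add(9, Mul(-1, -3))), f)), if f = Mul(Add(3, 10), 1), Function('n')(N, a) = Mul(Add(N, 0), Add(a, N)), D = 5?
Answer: 14123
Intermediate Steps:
Function('n')(N, a) = Mul(N, Add(N, a))
f = 13 (f = Mul(13, 1) = 13)
Function('A')(V, Z) = 16 (Function('A')(V, Z) = Pow(Add(5, -1), 2) = Pow(4, 2) = 16)
Mul(487, Add(Function('A')(Function('n')(-2, -4), Add(9, Mul(-1, -3))), f)) = Mul(487, Add(16, 13)) = Mul(487, 29) = 14123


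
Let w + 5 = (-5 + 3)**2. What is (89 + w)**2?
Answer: 7744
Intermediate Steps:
w = -1 (w = -5 + (-5 + 3)**2 = -5 + (-2)**2 = -5 + 4 = -1)
(89 + w)**2 = (89 - 1)**2 = 88**2 = 7744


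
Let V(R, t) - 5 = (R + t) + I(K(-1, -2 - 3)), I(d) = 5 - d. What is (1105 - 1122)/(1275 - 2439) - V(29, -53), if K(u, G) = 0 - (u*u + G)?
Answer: 20969/1164 ≈ 18.015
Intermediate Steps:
K(u, G) = -G - u² (K(u, G) = 0 - (u² + G) = 0 - (G + u²) = 0 + (-G - u²) = -G - u²)
V(R, t) = 6 + R + t (V(R, t) = 5 + ((R + t) + (5 - (-(-2 - 3) - 1*(-1)²))) = 5 + ((R + t) + (5 - (-1*(-5) - 1*1))) = 5 + ((R + t) + (5 - (5 - 1))) = 5 + ((R + t) + (5 - 1*4)) = 5 + ((R + t) + (5 - 4)) = 5 + ((R + t) + 1) = 5 + (1 + R + t) = 6 + R + t)
(1105 - 1122)/(1275 - 2439) - V(29, -53) = (1105 - 1122)/(1275 - 2439) - (6 + 29 - 53) = -17/(-1164) - 1*(-18) = -17*(-1/1164) + 18 = 17/1164 + 18 = 20969/1164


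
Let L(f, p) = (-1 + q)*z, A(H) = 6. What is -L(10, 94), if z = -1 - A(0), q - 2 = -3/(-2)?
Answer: 35/2 ≈ 17.500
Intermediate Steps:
q = 7/2 (q = 2 - 3/(-2) = 2 - 3*(-½) = 2 + 3/2 = 7/2 ≈ 3.5000)
z = -7 (z = -1 - 1*6 = -1 - 6 = -7)
L(f, p) = -35/2 (L(f, p) = (-1 + 7/2)*(-7) = (5/2)*(-7) = -35/2)
-L(10, 94) = -1*(-35/2) = 35/2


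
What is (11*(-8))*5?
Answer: -440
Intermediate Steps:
(11*(-8))*5 = -88*5 = -440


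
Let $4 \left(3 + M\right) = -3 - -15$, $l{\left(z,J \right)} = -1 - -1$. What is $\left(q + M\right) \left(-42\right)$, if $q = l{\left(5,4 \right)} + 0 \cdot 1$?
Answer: $0$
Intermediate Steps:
$l{\left(z,J \right)} = 0$ ($l{\left(z,J \right)} = -1 + 1 = 0$)
$q = 0$ ($q = 0 + 0 \cdot 1 = 0 + 0 = 0$)
$M = 0$ ($M = -3 + \frac{-3 - -15}{4} = -3 + \frac{-3 + 15}{4} = -3 + \frac{1}{4} \cdot 12 = -3 + 3 = 0$)
$\left(q + M\right) \left(-42\right) = \left(0 + 0\right) \left(-42\right) = 0 \left(-42\right) = 0$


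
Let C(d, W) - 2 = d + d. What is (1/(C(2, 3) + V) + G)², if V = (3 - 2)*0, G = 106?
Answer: 405769/36 ≈ 11271.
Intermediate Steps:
C(d, W) = 2 + 2*d (C(d, W) = 2 + (d + d) = 2 + 2*d)
V = 0 (V = 1*0 = 0)
(1/(C(2, 3) + V) + G)² = (1/((2 + 2*2) + 0) + 106)² = (1/((2 + 4) + 0) + 106)² = (1/(6 + 0) + 106)² = (1/6 + 106)² = (⅙ + 106)² = (637/6)² = 405769/36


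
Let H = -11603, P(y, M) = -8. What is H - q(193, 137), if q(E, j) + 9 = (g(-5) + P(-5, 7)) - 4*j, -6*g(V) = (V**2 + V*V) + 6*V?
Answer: -33104/3 ≈ -11035.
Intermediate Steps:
g(V) = -V - V**2/3 (g(V) = -((V**2 + V*V) + 6*V)/6 = -((V**2 + V**2) + 6*V)/6 = -(2*V**2 + 6*V)/6 = -V - V**2/3)
q(E, j) = -61/3 - 4*j (q(E, j) = -9 + ((-1/3*(-5)*(3 - 5) - 8) - 4*j) = -9 + ((-1/3*(-5)*(-2) - 8) - 4*j) = -9 + ((-10/3 - 8) - 4*j) = -9 + (-34/3 - 4*j) = -61/3 - 4*j)
H - q(193, 137) = -11603 - (-61/3 - 4*137) = -11603 - (-61/3 - 548) = -11603 - 1*(-1705/3) = -11603 + 1705/3 = -33104/3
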